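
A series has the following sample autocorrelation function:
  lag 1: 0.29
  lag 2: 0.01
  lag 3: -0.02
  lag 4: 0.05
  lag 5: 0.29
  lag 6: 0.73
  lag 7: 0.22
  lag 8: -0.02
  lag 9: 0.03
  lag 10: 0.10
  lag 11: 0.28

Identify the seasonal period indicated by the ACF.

The largest autocorrelation is r_6 = 0.73; the remaining lags stay at or below 0.29. The elevated value at lag 1 (0.29), dropping to 0.01 at lag 2, reflects decaying short-term dependence rather than seasonality.
The dominant spike at lag 6 indicates a seasonal period of 6.

6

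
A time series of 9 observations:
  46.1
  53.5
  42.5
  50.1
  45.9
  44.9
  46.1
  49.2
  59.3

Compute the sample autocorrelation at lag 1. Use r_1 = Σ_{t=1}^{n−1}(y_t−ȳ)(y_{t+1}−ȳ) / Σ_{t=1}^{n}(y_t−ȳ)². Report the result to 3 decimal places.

Mean ȳ = (46.1 + 53.5 + 42.5 + 50.1 + 45.9 + 44.9 + 46.1 + 49.2 + 59.3)/9 = 48.6222
Numerator Σ_{t=1}^{8}(y_t−ȳ)(y_{t+1}−ȳ) = -31.0027
Denominator Σ(y_t−ȳ)² = 211.7956
r_1 = -31.0027 / 211.7956 = -0.146

-0.146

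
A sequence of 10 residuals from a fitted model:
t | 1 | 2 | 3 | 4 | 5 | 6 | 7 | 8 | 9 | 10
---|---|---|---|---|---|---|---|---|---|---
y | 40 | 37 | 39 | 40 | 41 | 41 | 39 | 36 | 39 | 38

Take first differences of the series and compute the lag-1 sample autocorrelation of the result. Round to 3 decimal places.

First differences Δy: -3, 2, 1, 1, 0, -2, -3, 3, -1
Mean of differences = -0.2222
Numerator Σ(Δy_t−Δȳ)(Δy_{t+1}−Δȳ) = -8.6049
Denominator Σ(Δy_t−Δȳ)² = 37.5556
r_1(Δy) = -8.6049 / 37.5556 = -0.229

-0.229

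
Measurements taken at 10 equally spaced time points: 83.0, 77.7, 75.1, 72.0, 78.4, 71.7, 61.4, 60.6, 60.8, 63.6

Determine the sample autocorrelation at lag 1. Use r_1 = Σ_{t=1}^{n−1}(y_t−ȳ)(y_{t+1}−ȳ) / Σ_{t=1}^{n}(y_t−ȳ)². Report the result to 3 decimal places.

Mean ȳ = (83.0 + 77.7 + 75.1 + 72.0 + 78.4 + 71.7 + 61.4 + 60.6 + 60.8 + 63.6)/10 = 70.4300
Numerator Σ_{t=1}^{9}(y_t−ȳ)(y_{t+1}−ȳ) = 393.0341
Denominator Σ(y_t−ȳ)² = 617.8210
r_1 = 393.0341 / 617.8210 = 0.636

0.636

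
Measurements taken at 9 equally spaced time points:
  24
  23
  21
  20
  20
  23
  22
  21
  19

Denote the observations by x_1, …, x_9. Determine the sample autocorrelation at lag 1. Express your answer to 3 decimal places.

0.246

Mean x̄ = (24 + 23 + 21 + 20 + 20 + 23 + 22 + 21 + 19)/9 = 21.4444
Numerator Σ_{t=1}^{8}(x_t−x̄)(x_{t+1}−x̄) = 5.4691
Denominator Σ(x_t−x̄)² = 22.2222
r_1 = 5.4691 / 22.2222 = 0.246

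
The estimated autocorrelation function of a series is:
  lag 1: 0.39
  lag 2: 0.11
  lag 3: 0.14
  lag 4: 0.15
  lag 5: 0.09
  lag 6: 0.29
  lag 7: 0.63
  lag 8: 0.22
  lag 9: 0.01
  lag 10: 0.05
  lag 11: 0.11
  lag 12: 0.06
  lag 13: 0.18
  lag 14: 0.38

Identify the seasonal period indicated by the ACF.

7

The largest autocorrelation is r_7 = 0.63; the remaining lags stay at or below 0.39. The elevated value at lag 1 (0.39), dropping to 0.11 at lag 2, reflects decaying short-term dependence rather than seasonality.
The dominant spike at lag 7 indicates a seasonal period of 7.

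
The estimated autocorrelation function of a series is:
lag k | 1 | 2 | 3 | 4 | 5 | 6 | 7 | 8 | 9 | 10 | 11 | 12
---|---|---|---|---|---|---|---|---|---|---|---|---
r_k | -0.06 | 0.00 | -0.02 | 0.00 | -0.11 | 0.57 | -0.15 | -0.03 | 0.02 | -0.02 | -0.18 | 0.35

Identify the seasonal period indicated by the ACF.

6

The largest autocorrelation is r_6 = 0.57, with a weaker echo at lag 12 (0.35); the remaining lags stay at or below 0.02.
The dominant spike at lag 6 indicates a seasonal period of 6.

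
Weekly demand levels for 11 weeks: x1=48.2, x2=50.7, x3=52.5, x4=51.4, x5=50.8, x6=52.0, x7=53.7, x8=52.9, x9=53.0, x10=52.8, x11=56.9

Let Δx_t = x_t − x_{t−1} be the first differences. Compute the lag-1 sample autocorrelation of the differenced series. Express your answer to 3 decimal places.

First differences Δx: 2.5, 1.8, -1.1, -0.6, 1.2, 1.7, -0.8, 0.1, -0.2, 4.1
Mean of differences = 0.8700
Numerator Σ(Δx_t−Δx̄)(Δx_{t+1}−Δx̄) = -0.3639
Denominator Σ(Δx_t−Δx̄)² = 25.3210
r_1(Δx) = -0.3639 / 25.3210 = -0.014

-0.014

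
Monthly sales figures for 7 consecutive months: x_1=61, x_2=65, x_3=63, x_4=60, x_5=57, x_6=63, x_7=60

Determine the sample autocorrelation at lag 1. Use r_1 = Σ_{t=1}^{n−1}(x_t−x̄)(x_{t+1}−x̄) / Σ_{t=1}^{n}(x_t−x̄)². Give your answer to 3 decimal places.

-0.023

Mean x̄ = (61 + 65 + 63 + 60 + 57 + 63 + 60)/7 = 61.2857
Σ(x_t−x̄)(x_{t+1}−x̄) = (-1.0612) + (6.3673) + (-2.2041) + (5.5102) + (-7.3469) + (-2.2041) = -0.9388
Denominator Σ(x_t−x̄)² = 41.4286
r_1 = -0.9388 / 41.4286 = -0.023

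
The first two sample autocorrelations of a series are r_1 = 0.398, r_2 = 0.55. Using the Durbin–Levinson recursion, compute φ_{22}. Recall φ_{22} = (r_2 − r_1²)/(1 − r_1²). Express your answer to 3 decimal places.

φ_{22} = (r_2 − r_1²) / (1 − r_1²)
r_1² = (0.398)² = 0.158404
Numerator = 0.55 − 0.1584 = 0.3916; denominator = 1 − 0.1584 = 0.8416
φ_{22} = 0.3916 / 0.8416 = 0.465

0.465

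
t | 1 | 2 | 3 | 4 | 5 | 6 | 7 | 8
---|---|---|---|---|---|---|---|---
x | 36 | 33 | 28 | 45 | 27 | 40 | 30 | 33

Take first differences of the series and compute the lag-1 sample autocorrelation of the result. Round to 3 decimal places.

-0.835

First differences Δx: -3, -5, 17, -18, 13, -10, 3
Mean of differences = -0.4286
Numerator Σ(Δx_t−Δx̄)(Δx_{t+1}−Δx̄) = -771.4694
Denominator Σ(Δx_t−Δx̄)² = 923.7143
r_1(Δx) = -771.4694 / 923.7143 = -0.835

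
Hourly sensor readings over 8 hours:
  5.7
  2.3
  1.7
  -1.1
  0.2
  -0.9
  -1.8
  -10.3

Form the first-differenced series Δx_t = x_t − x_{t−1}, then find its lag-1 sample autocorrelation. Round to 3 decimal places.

First differences Δx: -3.4, -0.6, -2.8, 1.3, -1.1, -0.9, -8.5
Mean of differences = -2.2857
Numerator Σ(Δx_t−Δx̄)(Δx_{t+1}−Δx̄) = -7.3059
Denominator Σ(Δx_t−Δx̄)² = 59.1486
r_1(Δx) = -7.3059 / 59.1486 = -0.124

-0.124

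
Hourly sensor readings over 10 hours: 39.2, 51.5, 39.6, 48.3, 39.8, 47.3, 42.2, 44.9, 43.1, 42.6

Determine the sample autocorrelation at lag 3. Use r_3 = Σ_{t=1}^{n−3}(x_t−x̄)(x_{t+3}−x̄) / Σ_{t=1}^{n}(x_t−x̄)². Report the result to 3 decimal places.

Mean x̄ = (39.2 + 51.5 + 39.6 + 48.3 + 39.8 + 47.3 + 42.2 + 44.9 + 43.1 + 42.6)/10 = 43.8500
Σ(x_t−x̄)(x_{t+3}−x̄) = (-20.6925) + (-30.9825) + (-14.6625) + (-7.3425) + (-4.2525) + (-2.5875) + (2.0625) = -78.4575
Denominator Σ(x_t−x̄)² = 152.2650
r_3 = -78.4575 / 152.2650 = -0.515

-0.515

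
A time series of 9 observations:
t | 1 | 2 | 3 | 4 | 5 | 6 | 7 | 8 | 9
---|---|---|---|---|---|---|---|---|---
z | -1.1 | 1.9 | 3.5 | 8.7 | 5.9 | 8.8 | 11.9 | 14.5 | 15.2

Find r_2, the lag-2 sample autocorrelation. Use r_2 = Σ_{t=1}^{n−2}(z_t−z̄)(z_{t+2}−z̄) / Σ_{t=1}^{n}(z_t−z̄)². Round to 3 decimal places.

0.280

Mean z̄ = (-1.1 + 1.9 + 3.5 + 8.7 + 5.9 + 8.8 + 11.9 + 14.5 + 15.2)/9 = 7.7000
Numerator Σ_{t=1}^{7}(z_t−z̄)(z_{t+2}−z̄) = 71.2400
Denominator Σ(z_t−z̄)² = 254.3000
r_2 = 71.2400 / 254.3000 = 0.280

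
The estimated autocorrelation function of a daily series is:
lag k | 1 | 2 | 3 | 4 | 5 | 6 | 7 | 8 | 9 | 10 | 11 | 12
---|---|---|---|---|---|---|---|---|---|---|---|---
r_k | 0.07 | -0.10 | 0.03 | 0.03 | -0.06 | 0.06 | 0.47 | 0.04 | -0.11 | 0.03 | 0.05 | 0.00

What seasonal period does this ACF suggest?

The largest autocorrelation is r_7 = 0.47; the remaining lags stay at or below 0.07.
The dominant spike at lag 7 indicates a seasonal period of 7.

7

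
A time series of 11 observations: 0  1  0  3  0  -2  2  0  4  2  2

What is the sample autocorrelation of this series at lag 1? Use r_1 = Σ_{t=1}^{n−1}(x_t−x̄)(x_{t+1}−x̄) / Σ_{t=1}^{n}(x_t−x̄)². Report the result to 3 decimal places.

Mean x̄ = (0 + 1 + 0 + 3 + 0 − 2 + 2 + 0 + 4 + 2 + 2)/11 = 1.0909
Numerator Σ_{t=1}^{10}(x_t−x̄)(x_{t+1}−x̄) = -4.0992
Denominator Σ(x_t−x̄)² = 28.9091
r_1 = -4.0992 / 28.9091 = -0.142

-0.142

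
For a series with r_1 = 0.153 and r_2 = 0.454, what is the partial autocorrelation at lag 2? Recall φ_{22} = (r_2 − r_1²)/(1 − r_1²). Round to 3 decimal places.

φ_{22} = (r_2 − r_1²) / (1 − r_1²)
r_1² = (0.153)² = 0.023409
Numerator = 0.454 − 0.0234 = 0.4306; denominator = 1 − 0.0234 = 0.9766
φ_{22} = 0.4306 / 0.9766 = 0.441

0.441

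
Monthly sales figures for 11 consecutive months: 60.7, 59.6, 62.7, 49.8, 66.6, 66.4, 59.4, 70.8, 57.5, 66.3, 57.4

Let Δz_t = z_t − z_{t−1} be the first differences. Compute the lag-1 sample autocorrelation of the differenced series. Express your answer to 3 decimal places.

-0.707

First differences Δz: -1.1, 3.1, -12.9, 16.8, -0.2, -7.0, 11.4, -13.3, 8.8, -8.9
Mean of differences = -0.3300
Numerator Σ(Δz_t−Δz̄)(Δz_{t+1}−Δz̄) = -686.7579
Denominator Σ(Δz_t−Δz̄)² = 970.9210
r_1(Δz) = -686.7579 / 970.9210 = -0.707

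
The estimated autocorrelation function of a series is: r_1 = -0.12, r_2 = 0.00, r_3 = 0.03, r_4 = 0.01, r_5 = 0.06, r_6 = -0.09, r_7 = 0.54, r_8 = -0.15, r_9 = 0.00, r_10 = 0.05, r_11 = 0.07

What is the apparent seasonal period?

The largest autocorrelation is r_7 = 0.54; the remaining lags stay at or below 0.07.
The dominant spike at lag 7 indicates a seasonal period of 7.

7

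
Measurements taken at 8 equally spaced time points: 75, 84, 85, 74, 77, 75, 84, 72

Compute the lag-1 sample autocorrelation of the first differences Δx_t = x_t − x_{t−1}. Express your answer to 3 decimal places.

First differences Δx: 9, 1, -11, 3, -2, 9, -12
Mean of differences = -0.4286
Numerator Σ(Δx_t−Δx̄)(Δx_{t+1}−Δx̄) = -167.1837
Denominator Σ(Δx_t−Δx̄)² = 439.7143
r_1(Δx) = -167.1837 / 439.7143 = -0.380

-0.380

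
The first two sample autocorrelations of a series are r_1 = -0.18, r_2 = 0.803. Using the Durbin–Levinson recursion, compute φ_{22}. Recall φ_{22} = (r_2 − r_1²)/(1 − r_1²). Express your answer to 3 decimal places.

0.796

φ_{22} = (r_2 − r_1²) / (1 − r_1²)
r_1² = (-0.18)² = 0.0324
Numerator = 0.803 − 0.0324 = 0.7706; denominator = 1 − 0.0324 = 0.9676
φ_{22} = 0.7706 / 0.9676 = 0.796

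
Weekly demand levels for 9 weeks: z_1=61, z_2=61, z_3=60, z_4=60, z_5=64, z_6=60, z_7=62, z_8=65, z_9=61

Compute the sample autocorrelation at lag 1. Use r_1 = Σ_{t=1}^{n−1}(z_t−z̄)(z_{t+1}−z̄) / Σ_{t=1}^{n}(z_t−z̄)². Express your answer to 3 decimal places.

-0.194

Mean z̄ = (61 + 61 + 60 + 60 + 64 + 60 + 62 + 65 + 61)/9 = 61.5556
Numerator Σ_{t=1}^{8}(z_t−z̄)(z_{t+1}−z̄) = -5.0864
Denominator Σ(z_t−z̄)² = 26.2222
r_1 = -5.0864 / 26.2222 = -0.194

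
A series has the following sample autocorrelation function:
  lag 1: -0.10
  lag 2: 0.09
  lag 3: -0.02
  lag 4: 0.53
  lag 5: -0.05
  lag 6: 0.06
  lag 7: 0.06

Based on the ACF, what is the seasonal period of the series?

The largest autocorrelation is r_4 = 0.53; the remaining lags stay at or below 0.09.
The dominant spike at lag 4 indicates a seasonal period of 4.

4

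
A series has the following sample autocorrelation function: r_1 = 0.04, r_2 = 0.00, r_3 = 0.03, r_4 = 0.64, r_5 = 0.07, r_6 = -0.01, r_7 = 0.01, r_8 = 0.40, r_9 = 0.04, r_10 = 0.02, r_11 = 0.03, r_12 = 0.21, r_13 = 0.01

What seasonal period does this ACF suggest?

The largest autocorrelation is r_4 = 0.64, with weaker echoes at lags 8 (0.40) and 12 (0.21); the remaining lags stay at or below 0.07.
The dominant spike at lag 4 indicates a seasonal period of 4.

4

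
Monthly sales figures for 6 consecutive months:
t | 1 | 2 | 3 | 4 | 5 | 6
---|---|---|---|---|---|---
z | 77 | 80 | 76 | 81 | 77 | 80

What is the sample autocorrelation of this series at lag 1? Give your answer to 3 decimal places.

Mean z̄ = (77 + 80 + 76 + 81 + 77 + 80)/6 = 78.5000
Deviations from mean: -1.5000, 1.5000, -2.5000, 2.5000, -1.5000, 1.5000
Numerator Σ_{t=1}^{5}(z_t−z̄)(z_{t+1}−z̄) = -18.2500
Denominator Σ(z_t−z̄)² = 21.5000
r_1 = -18.2500 / 21.5000 = -0.849

-0.849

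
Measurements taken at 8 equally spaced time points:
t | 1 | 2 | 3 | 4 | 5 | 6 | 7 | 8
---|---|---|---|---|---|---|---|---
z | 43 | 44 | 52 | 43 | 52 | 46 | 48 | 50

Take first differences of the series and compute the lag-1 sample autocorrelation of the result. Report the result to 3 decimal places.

First differences Δz: 1, 8, -9, 9, -6, 2, 2
Mean of differences = 1.0000
Numerator Σ(Δz_t−Δz̄)(Δz_{t+1}−Δz̄) = -212.0000
Denominator Σ(Δz_t−Δz̄)² = 264.0000
r_1(Δz) = -212.0000 / 264.0000 = -0.803

-0.803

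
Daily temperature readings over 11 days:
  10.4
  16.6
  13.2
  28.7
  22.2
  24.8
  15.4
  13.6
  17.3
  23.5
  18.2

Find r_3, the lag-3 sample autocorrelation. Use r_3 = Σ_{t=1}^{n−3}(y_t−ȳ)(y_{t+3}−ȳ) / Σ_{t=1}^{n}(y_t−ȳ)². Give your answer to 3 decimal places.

-0.619

Mean ȳ = (10.4 + 16.6 + 13.2 + 28.7 + 22.2 + 24.8 + 15.4 + 13.6 + 17.3 + 23.5 + 18.2)/11 = 18.5364
Numerator Σ_{t=1}^{8}(y_t−ȳ)(y_{t+3}−ȳ) = -194.8276
Denominator Σ(y_t−ȳ)² = 314.8655
r_3 = -194.8276 / 314.8655 = -0.619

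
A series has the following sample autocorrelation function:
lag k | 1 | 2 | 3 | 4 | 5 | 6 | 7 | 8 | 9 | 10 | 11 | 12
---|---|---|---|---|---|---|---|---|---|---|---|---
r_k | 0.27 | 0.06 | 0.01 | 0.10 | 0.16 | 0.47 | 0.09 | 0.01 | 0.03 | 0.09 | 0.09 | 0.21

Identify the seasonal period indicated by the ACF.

6

The largest autocorrelation is r_6 = 0.47; the remaining lags stay at or below 0.27. The elevated value at lag 1 (0.27), dropping to 0.06 at lag 2, reflects decaying short-term dependence rather than seasonality.
The dominant spike at lag 6 indicates a seasonal period of 6.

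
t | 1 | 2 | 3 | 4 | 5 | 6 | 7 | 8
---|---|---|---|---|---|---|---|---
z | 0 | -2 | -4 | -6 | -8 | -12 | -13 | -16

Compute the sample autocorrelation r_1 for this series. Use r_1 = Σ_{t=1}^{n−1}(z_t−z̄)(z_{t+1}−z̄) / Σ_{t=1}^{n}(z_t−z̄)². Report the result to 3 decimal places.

0.620

Mean z̄ = (0 − 2 − 4 − 6 − 8 − 12 − 13 − 16)/8 = -7.6250
Deviations from mean: 7.6250, 5.6250, 3.6250, 1.6250, -0.3750, -4.3750, -5.3750, -8.3750
Σ(z_t−z̄)(z_{t+1}−z̄) = (42.8906) + (20.3906) + (5.8906) + (-0.6094) + (1.6406) + (23.5156) + (45.0156) = 138.7344
Denominator Σ(z_t−z̄)² = 223.8750
r_1 = 138.7344 / 223.8750 = 0.620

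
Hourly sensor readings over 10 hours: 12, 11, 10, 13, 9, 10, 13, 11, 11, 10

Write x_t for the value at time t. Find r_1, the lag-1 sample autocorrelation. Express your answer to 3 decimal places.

-0.375

Mean x̄ = (12 + 11 + 10 + 13 + 9 + 10 + 13 + 11 + 11 + 10)/10 = 11.0000
Numerator Σ_{t=1}^{9}(x_t−x̄)(x_{t+1}−x̄) = -6.0000
Denominator Σ(x_t−x̄)² = 16.0000
r_1 = -6.0000 / 16.0000 = -0.375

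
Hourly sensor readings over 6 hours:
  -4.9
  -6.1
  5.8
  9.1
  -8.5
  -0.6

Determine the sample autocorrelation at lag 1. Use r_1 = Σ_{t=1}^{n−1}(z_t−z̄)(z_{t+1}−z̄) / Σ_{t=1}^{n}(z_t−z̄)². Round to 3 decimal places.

-0.104

Mean z̄ = (-4.9 − 6.1 + 5.8 + 9.1 − 8.5 − 0.6)/6 = -0.8667
Deviations from mean: -4.0333, -5.2333, 6.6667, 9.9667, -7.6333, 0.2667
Σ(z_t−z̄)(z_{t+1}−z̄) = (21.1078) + (-34.8889) + (66.4444) + (-76.0789) + (-2.0356) = -25.4511
Denominator Σ(z_t−z̄)² = 245.7733
r_1 = -25.4511 / 245.7733 = -0.104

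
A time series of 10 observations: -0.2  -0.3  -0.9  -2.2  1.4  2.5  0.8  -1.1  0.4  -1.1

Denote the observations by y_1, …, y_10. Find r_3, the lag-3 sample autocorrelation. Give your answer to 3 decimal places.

Mean ȳ = (-0.2 − 0.3 − 0.9 − 2.2 + 1.4 + 2.5 + 0.8 − 1.1 + 0.4 − 1.1)/10 = -0.0700
Numerator Σ_{t=1}^{7}(y_t−ȳ)(y_{t+3}−ȳ) = -5.2497
Denominator Σ(y_t−ȳ)² = 17.1610
r_3 = -5.2497 / 17.1610 = -0.306

-0.306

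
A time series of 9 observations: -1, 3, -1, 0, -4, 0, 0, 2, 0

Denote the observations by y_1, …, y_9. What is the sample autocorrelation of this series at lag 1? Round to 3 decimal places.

-0.195

Mean ȳ = (-1 + 3 − 1 + 0 − 4 + 0 + 0 + 2 + 0)/9 = -0.1111
Numerator Σ_{t=1}^{8}(y_t−ȳ)(y_{t+1}−ȳ) = -6.0123
Denominator Σ(y_t−ȳ)² = 30.8889
r_1 = -6.0123 / 30.8889 = -0.195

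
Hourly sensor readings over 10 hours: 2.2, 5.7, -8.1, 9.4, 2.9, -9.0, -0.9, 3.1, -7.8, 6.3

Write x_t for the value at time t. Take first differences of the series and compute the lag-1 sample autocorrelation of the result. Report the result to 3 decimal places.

First differences Δx: 3.5, -13.8, 17.5, -6.5, -11.9, 8.1, 4.0, -10.9, 14.1
Mean of differences = 0.4556
Numerator Σ(Δx_t−Δx̄)(Δx_{t+1}−Δx̄) = -581.5375
Denominator Σ(Δx_t−Δx̄)² = 1090.1622
r_1(Δx) = -581.5375 / 1090.1622 = -0.533

-0.533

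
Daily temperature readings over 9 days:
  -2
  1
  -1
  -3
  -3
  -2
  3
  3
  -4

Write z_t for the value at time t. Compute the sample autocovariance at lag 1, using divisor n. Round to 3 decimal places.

Mean z̄ = (-2 + 1 − 1 − 3 − 3 − 2 + 3 + 3 − 4)/9 = -0.8889
Σ_{t=1}^{8}(z_t−z̄)(z_{t+1}−z̄) = 3.4321
γ_1 = 3.4321 / 9 = 0.381

0.381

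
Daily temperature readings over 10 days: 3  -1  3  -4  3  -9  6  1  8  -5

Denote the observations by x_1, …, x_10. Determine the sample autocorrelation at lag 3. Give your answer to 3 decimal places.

Mean x̄ = (3 − 1 + 3 − 4 + 3 − 9 + 6 + 1 + 8 − 5)/10 = 0.5000
Σ(x_t−x̄)(x_{t+3}−x̄) = (-11.2500) + (-3.7500) + (-23.7500) + (-24.7500) + (1.2500) + (-71.2500) + (-30.2500) = -163.7500
Denominator Σ(x_t−x̄)² = 248.5000
r_3 = -163.7500 / 248.5000 = -0.659

-0.659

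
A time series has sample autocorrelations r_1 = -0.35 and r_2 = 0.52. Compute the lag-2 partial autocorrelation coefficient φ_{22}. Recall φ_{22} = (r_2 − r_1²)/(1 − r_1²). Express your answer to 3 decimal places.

φ_{22} = (r_2 − r_1²) / (1 − r_1²)
r_1² = (-0.35)² = 0.1225
Numerator = 0.52 − 0.1225 = 0.3975; denominator = 1 − 0.1225 = 0.8775
φ_{22} = 0.3975 / 0.8775 = 0.453

0.453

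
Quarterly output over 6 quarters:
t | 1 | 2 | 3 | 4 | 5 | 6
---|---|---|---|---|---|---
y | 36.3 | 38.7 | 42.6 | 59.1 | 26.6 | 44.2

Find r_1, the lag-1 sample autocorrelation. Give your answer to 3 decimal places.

Mean ȳ = (36.3 + 38.7 + 42.6 + 59.1 + 26.6 + 44.2)/6 = 41.2500
Deviations from mean: -4.9500, -2.5500, 1.3500, 17.8500, -14.6500, 2.9500
Numerator Σ_{t=1}^{5}(y_t−ȳ)(y_{t+1}−ȳ) = -271.4425
Denominator Σ(y_t−ȳ)² = 574.7750
r_1 = -271.4425 / 574.7750 = -0.472

-0.472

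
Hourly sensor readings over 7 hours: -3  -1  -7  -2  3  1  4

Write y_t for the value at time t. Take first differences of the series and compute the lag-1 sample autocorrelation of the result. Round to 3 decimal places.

-0.387

First differences Δy: 2, -6, 5, 5, -2, 3
Mean of differences = 1.1667
Numerator Σ(Δy_t−Δȳ)(Δy_{t+1}−Δȳ) = -36.6944
Denominator Σ(Δy_t−Δȳ)² = 94.8333
r_1(Δy) = -36.6944 / 94.8333 = -0.387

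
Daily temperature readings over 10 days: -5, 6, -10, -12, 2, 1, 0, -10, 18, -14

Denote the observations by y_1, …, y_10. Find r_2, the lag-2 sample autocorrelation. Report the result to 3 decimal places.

-0.006

Mean ȳ = (-5 + 6 − 10 − 12 + 2 + 1 + 0 − 10 + 18 − 14)/10 = -2.4000
Numerator Σ_{t=1}^{8}(y_t−ȳ)(y_{t+2}−ȳ) = -5.1200
Denominator Σ(y_t−ȳ)² = 872.4000
r_2 = -5.1200 / 872.4000 = -0.006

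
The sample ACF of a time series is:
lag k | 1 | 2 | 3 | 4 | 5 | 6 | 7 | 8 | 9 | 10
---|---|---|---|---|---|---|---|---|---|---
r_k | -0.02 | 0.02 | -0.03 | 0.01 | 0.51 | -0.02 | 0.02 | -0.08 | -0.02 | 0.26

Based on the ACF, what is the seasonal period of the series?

The largest autocorrelation is r_5 = 0.51, with a weaker echo at lag 10 (0.26); the remaining lags stay at or below 0.02.
The dominant spike at lag 5 indicates a seasonal period of 5.

5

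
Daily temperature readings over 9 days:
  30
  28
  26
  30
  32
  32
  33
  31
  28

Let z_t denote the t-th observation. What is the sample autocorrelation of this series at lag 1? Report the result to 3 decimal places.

Mean z̄ = (30 + 28 + 26 + 30 + 32 + 32 + 33 + 31 + 28)/9 = 30.0000
Numerator Σ_{t=1}^{8}(z_t−z̄)(z_{t+1}−z̄) = 19.0000
Denominator Σ(z_t−z̄)² = 42.0000
r_1 = 19.0000 / 42.0000 = 0.452

0.452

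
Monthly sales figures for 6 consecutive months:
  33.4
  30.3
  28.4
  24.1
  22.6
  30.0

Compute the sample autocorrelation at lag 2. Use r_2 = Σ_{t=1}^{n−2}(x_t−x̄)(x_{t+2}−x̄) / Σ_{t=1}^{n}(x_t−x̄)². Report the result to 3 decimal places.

-0.197

Mean x̄ = (33.4 + 30.3 + 28.4 + 24.1 + 22.6 + 30.0)/6 = 28.1333
Deviations from mean: 5.2667, 2.1667, 0.2667, -4.0333, -5.5333, 1.8667
Numerator Σ_{t=1}^{4}(x_t−x̄)(x_{t+2}−x̄) = -16.3389
Denominator Σ(x_t−x̄)² = 82.8733
r_2 = -16.3389 / 82.8733 = -0.197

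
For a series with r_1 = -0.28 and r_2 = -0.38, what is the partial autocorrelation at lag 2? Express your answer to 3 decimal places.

φ_{22} = (r_2 − r_1²) / (1 − r_1²)
r_1² = (-0.28)² = 0.0784
Numerator = -0.38 − 0.0784 = -0.4584; denominator = 1 − 0.0784 = 0.9216
φ_{22} = -0.4584 / 0.9216 = -0.497

-0.497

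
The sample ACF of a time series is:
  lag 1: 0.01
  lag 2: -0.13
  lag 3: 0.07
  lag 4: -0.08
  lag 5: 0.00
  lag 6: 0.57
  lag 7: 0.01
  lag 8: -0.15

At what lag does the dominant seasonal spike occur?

6

The largest autocorrelation is r_6 = 0.57; the remaining lags stay at or below 0.07.
The dominant spike at lag 6 indicates a seasonal period of 6.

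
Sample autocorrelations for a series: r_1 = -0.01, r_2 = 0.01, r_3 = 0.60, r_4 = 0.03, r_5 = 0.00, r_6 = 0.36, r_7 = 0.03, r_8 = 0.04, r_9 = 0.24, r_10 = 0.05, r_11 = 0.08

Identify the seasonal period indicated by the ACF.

The largest autocorrelation is r_3 = 0.60, with weaker echoes at lags 6 (0.36) and 9 (0.24); the remaining lags stay at or below 0.08.
The dominant spike at lag 3 indicates a seasonal period of 3.

3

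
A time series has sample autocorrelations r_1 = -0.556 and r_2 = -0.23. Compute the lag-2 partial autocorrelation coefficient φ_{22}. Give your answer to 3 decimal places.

φ_{22} = (r_2 − r_1²) / (1 − r_1²)
r_1² = (-0.556)² = 0.309136
Numerator = -0.23 − 0.3091 = -0.5391; denominator = 1 − 0.3091 = 0.6909
φ_{22} = -0.5391 / 0.6909 = -0.780

-0.780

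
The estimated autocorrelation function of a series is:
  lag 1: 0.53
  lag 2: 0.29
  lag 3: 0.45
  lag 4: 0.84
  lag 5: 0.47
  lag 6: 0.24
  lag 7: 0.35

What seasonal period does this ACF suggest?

The largest autocorrelation is r_4 = 0.84; the remaining lags stay at or below 0.53. The elevated value at lag 1 (0.53), dropping to 0.29 at lag 2, reflects decaying short-term dependence rather than seasonality.
The dominant spike at lag 4 indicates a seasonal period of 4.

4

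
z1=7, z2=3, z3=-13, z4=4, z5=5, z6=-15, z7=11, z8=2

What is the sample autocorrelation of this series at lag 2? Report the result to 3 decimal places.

-0.276

Mean z̄ = (7 + 3 − 13 + 4 + 5 − 15 + 11 + 2)/8 = 0.5000
Deviations from mean: 6.5000, 2.5000, -13.5000, 3.5000, 4.5000, -15.5000, 10.5000, 1.5000
Numerator Σ_{t=1}^{6}(z_t−z̄)(z_{t+2}−z̄) = -170.0000
Denominator Σ(z_t−z̄)² = 616.0000
r_2 = -170.0000 / 616.0000 = -0.276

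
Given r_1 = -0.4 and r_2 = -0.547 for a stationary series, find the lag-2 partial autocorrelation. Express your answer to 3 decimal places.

φ_{22} = (r_2 − r_1²) / (1 − r_1²)
r_1² = (-0.4)² = 0.16
Numerator = -0.547 − 0.1600 = -0.7070; denominator = 1 − 0.1600 = 0.8400
φ_{22} = -0.7070 / 0.8400 = -0.842

-0.842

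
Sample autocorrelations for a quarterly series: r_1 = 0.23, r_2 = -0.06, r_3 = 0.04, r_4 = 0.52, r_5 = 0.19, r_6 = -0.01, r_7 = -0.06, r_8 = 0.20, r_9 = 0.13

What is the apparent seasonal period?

4

The largest autocorrelation is r_4 = 0.52; the remaining lags stay at or below 0.23.
The dominant spike at lag 4 indicates a seasonal period of 4.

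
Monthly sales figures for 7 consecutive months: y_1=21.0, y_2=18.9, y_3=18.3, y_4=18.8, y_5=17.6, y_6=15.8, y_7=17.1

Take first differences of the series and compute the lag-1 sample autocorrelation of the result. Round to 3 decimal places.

-0.255

First differences Δy: -2.1, -0.6, 0.5, -1.2, -1.8, 1.3
Mean of differences = -0.6500
Numerator Σ(Δy_t−Δȳ)(Δy_{t+1}−Δȳ) = -2.2575
Denominator Σ(Δy_t−Δȳ)² = 8.8550
r_1(Δy) = -2.2575 / 8.8550 = -0.255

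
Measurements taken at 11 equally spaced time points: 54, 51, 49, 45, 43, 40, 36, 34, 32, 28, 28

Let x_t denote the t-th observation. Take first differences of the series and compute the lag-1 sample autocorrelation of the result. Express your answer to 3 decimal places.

First differences Δx: -3, -2, -4, -2, -3, -4, -2, -2, -4, 0
Mean of differences = -2.6000
Numerator Σ(Δx_t−Δx̄)(Δx_{t+1}−Δx̄) = -6.5600
Denominator Σ(Δx_t−Δx̄)² = 14.4000
r_1(Δx) = -6.5600 / 14.4000 = -0.456

-0.456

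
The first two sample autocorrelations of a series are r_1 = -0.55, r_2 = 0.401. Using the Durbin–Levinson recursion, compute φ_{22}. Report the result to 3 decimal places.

0.141

φ_{22} = (r_2 − r_1²) / (1 − r_1²)
r_1² = (-0.55)² = 0.3025
Numerator = 0.401 − 0.3025 = 0.0985; denominator = 1 − 0.3025 = 0.6975
φ_{22} = 0.0985 / 0.6975 = 0.141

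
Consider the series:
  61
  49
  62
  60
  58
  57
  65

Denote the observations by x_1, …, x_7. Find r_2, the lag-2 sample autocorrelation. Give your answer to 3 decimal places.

-0.094

Mean x̄ = (61 + 49 + 62 + 60 + 58 + 57 + 65)/7 = 58.8571
Numerator Σ_{t=1}^{5}(x_t−x̄)(x_{t+2}−x̄) = -14.6122
Denominator Σ(x_t−x̄)² = 154.8571
r_2 = -14.6122 / 154.8571 = -0.094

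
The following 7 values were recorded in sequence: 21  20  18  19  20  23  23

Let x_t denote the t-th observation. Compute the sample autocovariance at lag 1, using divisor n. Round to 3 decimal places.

Mean x̄ = (21 + 20 + 18 + 19 + 20 + 23 + 23)/7 = 20.5714
Deviations: 0.4286, -0.5714, -2.5714, -1.5714, -0.5714, 2.4286, 2.4286
Σ_{t=1}^{6}(x_t−x̄)(x_{t+1}−x̄) = 10.6735
γ_1 = 10.6735 / 7 = 1.525

1.525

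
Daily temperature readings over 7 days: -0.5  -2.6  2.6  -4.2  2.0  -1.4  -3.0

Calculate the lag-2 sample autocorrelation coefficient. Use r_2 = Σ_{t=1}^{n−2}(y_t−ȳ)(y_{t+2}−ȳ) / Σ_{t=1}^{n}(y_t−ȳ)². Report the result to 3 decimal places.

Mean ȳ = (-0.5 − 2.6 + 2.6 − 4.2 + 2.0 − 1.4 − 3.0)/7 = -1.0143
Deviations from mean: 0.5143, -1.5857, 3.6143, -3.1857, 3.0143, -0.3857, -1.9857
Σ(y_t−ȳ)(y_{t+2}−ȳ) = (1.8588) + (5.0516) + (10.8945) + (1.2288) + (-5.9855) = 13.0482
Denominator Σ(y_t−ȳ)² = 39.1686
r_2 = 13.0482 / 39.1686 = 0.333

0.333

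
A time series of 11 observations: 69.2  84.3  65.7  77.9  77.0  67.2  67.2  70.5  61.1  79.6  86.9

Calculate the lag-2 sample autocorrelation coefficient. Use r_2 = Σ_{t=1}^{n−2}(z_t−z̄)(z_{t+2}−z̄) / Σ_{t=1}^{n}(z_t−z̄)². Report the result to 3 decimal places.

Mean z̄ = (69.2 + 84.3 + 65.7 + 77.9 + 77.0 + 67.2 + 67.2 + 70.5 + 61.1 + 79.6 + 86.9)/11 = 73.3273
Numerator Σ_{t=1}^{9}(z_t−z̄)(z_{t+2}−z̄) = -88.3288
Denominator Σ(z_t−z̄)² = 686.1618
r_2 = -88.3288 / 686.1618 = -0.129

-0.129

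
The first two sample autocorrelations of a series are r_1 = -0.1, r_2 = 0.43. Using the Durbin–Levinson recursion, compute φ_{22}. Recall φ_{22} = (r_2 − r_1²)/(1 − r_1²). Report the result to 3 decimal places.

φ_{22} = (r_2 − r_1²) / (1 − r_1²)
r_1² = (-0.1)² = 0.01
Numerator = 0.43 − 0.0100 = 0.4200; denominator = 1 − 0.0100 = 0.9900
φ_{22} = 0.4200 / 0.9900 = 0.424

0.424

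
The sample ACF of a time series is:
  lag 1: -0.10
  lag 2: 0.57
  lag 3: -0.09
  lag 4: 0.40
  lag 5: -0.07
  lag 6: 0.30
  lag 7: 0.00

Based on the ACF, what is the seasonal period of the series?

2

The largest autocorrelation is r_2 = 0.57, with weaker echoes at lags 4 (0.40) and 6 (0.30); the remaining lags stay at or below 0.00.
The dominant spike at lag 2 indicates a seasonal period of 2.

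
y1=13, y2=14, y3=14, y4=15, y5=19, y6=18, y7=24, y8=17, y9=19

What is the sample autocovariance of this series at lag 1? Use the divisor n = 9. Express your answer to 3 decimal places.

Mean ȳ = (13 + 14 + 14 + 15 + 19 + 18 + 24 + 17 + 19)/9 = 17.0000
Σ_{t=1}^{8}(y_t−ȳ)(y_{t+1}−ȳ) = 32.0000
γ_1 = 32.0000 / 9 = 3.556

3.556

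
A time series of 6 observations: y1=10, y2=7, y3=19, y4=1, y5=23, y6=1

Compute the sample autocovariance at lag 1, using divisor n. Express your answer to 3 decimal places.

-57.282

Mean ȳ = (10 + 7 + 19 + 1 + 23 + 1)/6 = 10.1667
Deviations: -0.1667, -3.1667, 8.8333, -9.1667, 12.8333, -9.1667
Σ_{t=1}^{5}(y_t−ȳ)(y_{t+1}−ȳ) = -343.6944
γ_1 = -343.6944 / 6 = -57.282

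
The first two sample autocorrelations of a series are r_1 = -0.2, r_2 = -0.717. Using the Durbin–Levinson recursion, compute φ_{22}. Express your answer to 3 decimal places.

-0.789

φ_{22} = (r_2 − r_1²) / (1 − r_1²)
r_1² = (-0.2)² = 0.04
Numerator = -0.717 − 0.0400 = -0.7570; denominator = 1 − 0.0400 = 0.9600
φ_{22} = -0.7570 / 0.9600 = -0.789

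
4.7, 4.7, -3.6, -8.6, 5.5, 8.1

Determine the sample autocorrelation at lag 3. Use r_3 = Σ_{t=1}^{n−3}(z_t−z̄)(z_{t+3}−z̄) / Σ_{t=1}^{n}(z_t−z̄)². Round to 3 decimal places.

-0.258

Mean z̄ = (4.7 + 4.7 − 3.6 − 8.6 + 5.5 + 8.1)/6 = 1.8000
Σ(z_t−z̄)(z_{t+3}−z̄) = (-30.1600) + (10.7300) + (-34.0200) = -53.4500
Denominator Σ(z_t−z̄)² = 207.5200
r_3 = -53.4500 / 207.5200 = -0.258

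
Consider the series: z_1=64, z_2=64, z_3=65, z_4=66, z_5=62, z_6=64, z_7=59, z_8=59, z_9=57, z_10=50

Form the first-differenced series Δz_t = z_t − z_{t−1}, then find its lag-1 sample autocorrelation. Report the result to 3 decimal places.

-0.260

First differences Δz: 0, 1, 1, -4, 2, -5, 0, -2, -7
Mean of differences = -1.5556
Numerator Σ(Δz_t−Δz̄)(Δz_{t+1}−Δz̄) = -20.3086
Denominator Σ(Δz_t−Δz̄)² = 78.2222
r_1(Δz) = -20.3086 / 78.2222 = -0.260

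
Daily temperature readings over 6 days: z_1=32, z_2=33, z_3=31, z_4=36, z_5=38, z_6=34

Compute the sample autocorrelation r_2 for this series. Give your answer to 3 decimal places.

-0.235

Mean z̄ = (32 + 33 + 31 + 36 + 38 + 34)/6 = 34.0000
Deviations from mean: -2.0000, -1.0000, -3.0000, 2.0000, 4.0000, 0.0000
Σ(z_t−z̄)(z_{t+2}−z̄) = (6.0000) + (-2.0000) + (-12.0000) + (0.0000) = -8.0000
Denominator Σ(z_t−z̄)² = 34.0000
r_2 = -8.0000 / 34.0000 = -0.235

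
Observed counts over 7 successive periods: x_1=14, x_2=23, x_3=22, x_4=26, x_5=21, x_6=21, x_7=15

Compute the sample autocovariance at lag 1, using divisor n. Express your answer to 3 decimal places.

Mean x̄ = (14 + 23 + 22 + 26 + 21 + 21 + 15)/7 = 20.2857
Deviations: -6.2857, 2.7143, 1.7143, 5.7143, 0.7143, 0.7143, -5.2857
Σ_{t=1}^{6}(x_t−x̄)(x_{t+1}−x̄) = -1.7959
γ_1 = -1.7959 / 7 = -0.257

-0.257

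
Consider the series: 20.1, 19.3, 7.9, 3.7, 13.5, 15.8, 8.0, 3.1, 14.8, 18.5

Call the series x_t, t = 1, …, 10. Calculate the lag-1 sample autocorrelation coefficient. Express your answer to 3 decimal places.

0.205

Mean x̄ = (20.1 + 19.3 + 7.9 + 3.7 + 13.5 + 15.8 + 8.0 + 3.1 + 14.8 + 18.5)/10 = 12.4700
Numerator Σ_{t=1}^{9}(x_t−x̄)(x_{t+1}−x̄) = 74.5921
Denominator Σ(x_t−x̄)² = 364.3810
r_1 = 74.5921 / 364.3810 = 0.205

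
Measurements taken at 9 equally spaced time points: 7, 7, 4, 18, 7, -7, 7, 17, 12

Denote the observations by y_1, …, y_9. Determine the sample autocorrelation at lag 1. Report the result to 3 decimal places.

Mean ȳ = (7 + 7 + 4 + 18 + 7 − 7 + 7 + 17 + 12)/9 = 8.0000
Numerator Σ_{t=1}^{8}(y_t−ȳ)(y_{t+1}−ȳ) = 12.0000
Denominator Σ(y_t−ȳ)² = 442.0000
r_1 = 12.0000 / 442.0000 = 0.027

0.027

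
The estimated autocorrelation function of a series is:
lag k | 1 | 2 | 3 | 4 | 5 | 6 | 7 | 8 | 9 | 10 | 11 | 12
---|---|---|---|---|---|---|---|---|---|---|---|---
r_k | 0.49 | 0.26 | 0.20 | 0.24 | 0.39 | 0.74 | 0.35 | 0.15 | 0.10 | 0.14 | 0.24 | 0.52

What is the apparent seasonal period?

6

The largest autocorrelation is r_6 = 0.74, with a weaker echo at lag 12 (0.52); the remaining lags stay at or below 0.49. The elevated value at lag 1 (0.49), dropping to 0.26 at lag 2, reflects decaying short-term dependence rather than seasonality.
The dominant spike at lag 6 indicates a seasonal period of 6.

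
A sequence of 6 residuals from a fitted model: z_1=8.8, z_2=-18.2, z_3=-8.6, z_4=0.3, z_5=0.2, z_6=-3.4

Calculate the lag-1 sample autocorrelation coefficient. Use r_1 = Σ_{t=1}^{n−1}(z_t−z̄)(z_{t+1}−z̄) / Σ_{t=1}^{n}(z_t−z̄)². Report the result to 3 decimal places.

-0.262

Mean z̄ = (8.8 − 18.2 − 8.6 + 0.3 + 0.2 − 3.4)/6 = -3.4833
Deviations from mean: 12.2833, -14.7167, -5.1167, 3.7833, 3.6833, 0.0833
Σ(z_t−z̄)(z_{t+1}−z̄) = (-180.7697) + (75.3003) + (-19.3581) + (13.9353) + (0.3069) = -110.5853
Denominator Σ(z_t−z̄)² = 421.5283
r_1 = -110.5853 / 421.5283 = -0.262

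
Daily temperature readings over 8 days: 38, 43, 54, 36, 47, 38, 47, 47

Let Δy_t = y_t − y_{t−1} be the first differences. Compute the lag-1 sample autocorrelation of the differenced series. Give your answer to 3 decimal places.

First differences Δy: 5, 11, -18, 11, -9, 9, 0
Mean of differences = 1.2857
Numerator Σ(Δy_t−Δȳ)(Δy_{t+1}−Δȳ) = -527.7959
Denominator Σ(Δy_t−Δȳ)² = 741.4286
r_1(Δy) = -527.7959 / 741.4286 = -0.712

-0.712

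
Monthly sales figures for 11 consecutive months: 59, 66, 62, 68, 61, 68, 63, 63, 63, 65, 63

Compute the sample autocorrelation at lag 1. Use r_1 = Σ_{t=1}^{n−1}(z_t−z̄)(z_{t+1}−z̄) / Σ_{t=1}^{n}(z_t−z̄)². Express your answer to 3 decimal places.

-0.630

Mean z̄ = (59 + 66 + 62 + 68 + 61 + 68 + 63 + 63 + 63 + 65 + 63)/11 = 63.7273
Numerator Σ_{t=1}^{10}(z_t−z̄)(z_{t+1}−z̄) = -49.2562
Denominator Σ(z_t−z̄)² = 78.1818
r_1 = -49.2562 / 78.1818 = -0.630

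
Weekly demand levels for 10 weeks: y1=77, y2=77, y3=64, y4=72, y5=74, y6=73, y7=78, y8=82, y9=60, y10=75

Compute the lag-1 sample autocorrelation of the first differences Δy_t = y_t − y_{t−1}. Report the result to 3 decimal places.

First differences Δy: 0, -13, 8, 2, -1, 5, 4, -22, 15
Mean of differences = -0.2222
Numerator Σ(Δy_t−Δȳ)(Δy_{t+1}−Δȳ) = -496.8272
Denominator Σ(Δy_t−Δȳ)² = 987.5556
r_1(Δy) = -496.8272 / 987.5556 = -0.503

-0.503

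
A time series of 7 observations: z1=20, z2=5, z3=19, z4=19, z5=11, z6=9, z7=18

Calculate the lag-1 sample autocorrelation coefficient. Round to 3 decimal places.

Mean z̄ = (20 + 5 + 19 + 19 + 11 + 9 + 18)/7 = 14.4286
Σ(z_t−z̄)(z_{t+1}−z̄) = (-52.5306) + (-43.1020) + (20.8980) + (-15.6735) + (18.6122) + (-19.3878) = -91.1837
Denominator Σ(z_t−z̄)² = 215.7143
r_1 = -91.1837 / 215.7143 = -0.423

-0.423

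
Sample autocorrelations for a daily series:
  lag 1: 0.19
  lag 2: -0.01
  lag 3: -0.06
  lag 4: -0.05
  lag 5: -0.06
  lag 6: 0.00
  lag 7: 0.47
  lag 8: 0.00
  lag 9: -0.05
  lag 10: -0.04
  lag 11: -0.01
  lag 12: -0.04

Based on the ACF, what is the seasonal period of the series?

7

The largest autocorrelation is r_7 = 0.47; the remaining lags stay at or below 0.19.
The dominant spike at lag 7 indicates a seasonal period of 7.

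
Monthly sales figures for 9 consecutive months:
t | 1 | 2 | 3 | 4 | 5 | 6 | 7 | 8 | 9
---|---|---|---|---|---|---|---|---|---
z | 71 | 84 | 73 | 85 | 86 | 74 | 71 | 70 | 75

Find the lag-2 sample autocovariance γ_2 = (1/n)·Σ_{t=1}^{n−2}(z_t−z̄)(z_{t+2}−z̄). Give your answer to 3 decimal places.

0.043

Mean z̄ = (71 + 84 + 73 + 85 + 86 + 74 + 71 + 70 + 75)/9 = 76.5556
Σ_{t=1}^{7}(z_t−z̄)(z_{t+2}−z̄) = 0.3827
γ_2 = 0.3827 / 9 = 0.043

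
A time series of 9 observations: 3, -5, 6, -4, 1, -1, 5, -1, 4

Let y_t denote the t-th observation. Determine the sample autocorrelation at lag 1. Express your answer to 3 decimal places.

Mean ȳ = (3 − 5 + 6 − 4 + 1 − 1 + 5 − 1 + 4)/9 = 0.8889
Numerator Σ_{t=1}^{8}(y_t−ȳ)(y_{t+1}−ȳ) = -89.6790
Denominator Σ(y_t−ȳ)² = 122.8889
r_1 = -89.6790 / 122.8889 = -0.730

-0.730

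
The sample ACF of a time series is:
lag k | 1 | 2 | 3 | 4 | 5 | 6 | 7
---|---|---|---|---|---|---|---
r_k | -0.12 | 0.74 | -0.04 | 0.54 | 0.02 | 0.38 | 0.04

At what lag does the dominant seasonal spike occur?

2

The largest autocorrelation is r_2 = 0.74, with weaker echoes at lags 4 (0.54) and 6 (0.38); the remaining lags stay at or below 0.04.
The dominant spike at lag 2 indicates a seasonal period of 2.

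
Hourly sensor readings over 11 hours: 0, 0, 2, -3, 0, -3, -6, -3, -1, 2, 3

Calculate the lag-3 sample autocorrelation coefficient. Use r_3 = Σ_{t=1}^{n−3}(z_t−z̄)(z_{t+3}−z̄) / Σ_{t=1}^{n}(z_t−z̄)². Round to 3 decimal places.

-0.275

Mean z̄ = (0 + 0 + 2 − 3 + 0 − 3 − 6 − 3 − 1 + 2 + 3)/11 = -0.8182
Numerator Σ_{t=1}^{8}(z_t−z̄)(z_{t+3}−z̄) = -20.2810
Denominator Σ(z_t−z̄)² = 73.6364
r_3 = -20.2810 / 73.6364 = -0.275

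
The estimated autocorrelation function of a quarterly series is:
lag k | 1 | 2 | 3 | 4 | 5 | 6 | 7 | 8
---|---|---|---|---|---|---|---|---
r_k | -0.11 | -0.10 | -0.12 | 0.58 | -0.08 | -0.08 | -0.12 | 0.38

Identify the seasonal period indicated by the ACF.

The largest autocorrelation is r_4 = 0.58, with a weaker echo at lag 8 (0.38); the remaining lags stay at or below -0.08.
The dominant spike at lag 4 indicates a seasonal period of 4.

4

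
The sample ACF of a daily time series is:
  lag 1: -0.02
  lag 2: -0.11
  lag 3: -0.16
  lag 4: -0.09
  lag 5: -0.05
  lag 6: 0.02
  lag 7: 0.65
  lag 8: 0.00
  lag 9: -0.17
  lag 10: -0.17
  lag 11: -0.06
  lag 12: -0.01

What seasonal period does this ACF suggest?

7

The largest autocorrelation is r_7 = 0.65; the remaining lags stay at or below 0.02.
The dominant spike at lag 7 indicates a seasonal period of 7.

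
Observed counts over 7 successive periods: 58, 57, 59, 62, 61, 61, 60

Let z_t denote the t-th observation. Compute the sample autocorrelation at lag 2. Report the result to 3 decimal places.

-0.133

Mean z̄ = (58 + 57 + 59 + 62 + 61 + 61 + 60)/7 = 59.7143
Deviations from mean: -1.7143, -2.7143, -0.7143, 2.2857, 1.2857, 1.2857, 0.2857
Σ(z_t−z̄)(z_{t+2}−z̄) = (1.2245) + (-6.2041) + (-0.9184) + (2.9388) + (0.3673) = -2.5918
Denominator Σ(z_t−z̄)² = 19.4286
r_2 = -2.5918 / 19.4286 = -0.133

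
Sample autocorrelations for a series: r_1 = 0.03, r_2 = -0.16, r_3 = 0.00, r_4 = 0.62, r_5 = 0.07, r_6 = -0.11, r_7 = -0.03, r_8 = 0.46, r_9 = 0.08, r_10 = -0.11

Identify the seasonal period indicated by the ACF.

4

The largest autocorrelation is r_4 = 0.62, with a weaker echo at lag 8 (0.46); the remaining lags stay at or below 0.08.
The dominant spike at lag 4 indicates a seasonal period of 4.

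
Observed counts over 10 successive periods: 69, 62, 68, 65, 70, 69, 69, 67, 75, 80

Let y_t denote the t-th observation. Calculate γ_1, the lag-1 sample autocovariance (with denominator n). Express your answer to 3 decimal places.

Mean ȳ = (69 + 62 + 68 + 65 + 70 + 69 + 69 + 67 + 75 + 80)/10 = 69.4000
Σ_{t=1}^{9}(y_t−ȳ)(y_{t+1}−ȳ) = 63.6400
γ_1 = 63.6400 / 10 = 6.364

6.364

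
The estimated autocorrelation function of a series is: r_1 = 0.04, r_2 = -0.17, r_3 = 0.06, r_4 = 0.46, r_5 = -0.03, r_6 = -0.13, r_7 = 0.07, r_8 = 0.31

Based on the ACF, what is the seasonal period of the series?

4

The largest autocorrelation is r_4 = 0.46, with a weaker echo at lag 8 (0.31); the remaining lags stay at or below 0.07.
The dominant spike at lag 4 indicates a seasonal period of 4.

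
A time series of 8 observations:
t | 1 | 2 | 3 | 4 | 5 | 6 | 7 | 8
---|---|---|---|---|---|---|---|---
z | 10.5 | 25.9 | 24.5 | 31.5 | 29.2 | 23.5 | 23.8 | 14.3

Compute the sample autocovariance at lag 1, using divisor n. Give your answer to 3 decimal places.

4.015

Mean z̄ = (10.5 + 25.9 + 24.5 + 31.5 + 29.2 + 23.5 + 23.8 + 14.3)/8 = 22.9000
Σ_{t=1}^{7}(z_t−z̄)(z_{t+1}−z̄) = 32.1200
γ_1 = 32.1200 / 8 = 4.015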